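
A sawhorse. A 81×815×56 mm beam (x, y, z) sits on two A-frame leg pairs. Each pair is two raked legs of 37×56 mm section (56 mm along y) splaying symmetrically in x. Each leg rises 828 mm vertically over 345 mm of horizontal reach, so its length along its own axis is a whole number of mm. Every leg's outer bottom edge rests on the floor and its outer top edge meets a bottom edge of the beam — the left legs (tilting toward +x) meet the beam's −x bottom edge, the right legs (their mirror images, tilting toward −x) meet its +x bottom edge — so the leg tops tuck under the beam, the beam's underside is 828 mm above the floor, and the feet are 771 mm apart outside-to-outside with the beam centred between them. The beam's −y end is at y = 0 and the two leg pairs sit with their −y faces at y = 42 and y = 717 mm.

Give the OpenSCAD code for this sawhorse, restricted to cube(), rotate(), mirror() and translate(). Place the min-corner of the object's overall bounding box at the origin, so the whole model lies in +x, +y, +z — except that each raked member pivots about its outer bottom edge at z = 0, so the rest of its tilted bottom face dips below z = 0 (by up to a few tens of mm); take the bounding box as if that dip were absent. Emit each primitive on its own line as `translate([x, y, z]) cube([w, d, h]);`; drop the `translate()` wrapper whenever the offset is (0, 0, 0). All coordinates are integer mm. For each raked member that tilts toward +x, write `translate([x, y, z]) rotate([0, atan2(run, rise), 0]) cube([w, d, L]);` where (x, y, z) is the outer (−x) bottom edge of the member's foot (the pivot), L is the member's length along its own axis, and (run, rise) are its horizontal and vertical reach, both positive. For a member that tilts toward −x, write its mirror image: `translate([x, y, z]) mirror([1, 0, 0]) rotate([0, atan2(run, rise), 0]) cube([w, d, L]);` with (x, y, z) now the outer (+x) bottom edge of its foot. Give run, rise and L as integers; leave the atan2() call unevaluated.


translate([345, 0, 828]) cube([81, 815, 56]);
translate([0, 42, 0]) rotate([0, atan2(345, 828), 0]) cube([37, 56, 897]);
translate([771, 42, 0]) mirror([1, 0, 0]) rotate([0, atan2(345, 828), 0]) cube([37, 56, 897]);
translate([0, 717, 0]) rotate([0, atan2(345, 828), 0]) cube([37, 56, 897]);
translate([771, 717, 0]) mirror([1, 0, 0]) rotate([0, atan2(345, 828), 0]) cube([37, 56, 897]);


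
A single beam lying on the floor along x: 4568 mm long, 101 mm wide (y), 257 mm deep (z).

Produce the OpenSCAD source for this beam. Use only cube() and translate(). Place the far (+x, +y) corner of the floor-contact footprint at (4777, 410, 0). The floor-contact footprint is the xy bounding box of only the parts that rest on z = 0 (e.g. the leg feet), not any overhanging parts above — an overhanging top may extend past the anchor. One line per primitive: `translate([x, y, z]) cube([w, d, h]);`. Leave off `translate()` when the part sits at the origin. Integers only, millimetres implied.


translate([209, 309, 0]) cube([4568, 101, 257]);


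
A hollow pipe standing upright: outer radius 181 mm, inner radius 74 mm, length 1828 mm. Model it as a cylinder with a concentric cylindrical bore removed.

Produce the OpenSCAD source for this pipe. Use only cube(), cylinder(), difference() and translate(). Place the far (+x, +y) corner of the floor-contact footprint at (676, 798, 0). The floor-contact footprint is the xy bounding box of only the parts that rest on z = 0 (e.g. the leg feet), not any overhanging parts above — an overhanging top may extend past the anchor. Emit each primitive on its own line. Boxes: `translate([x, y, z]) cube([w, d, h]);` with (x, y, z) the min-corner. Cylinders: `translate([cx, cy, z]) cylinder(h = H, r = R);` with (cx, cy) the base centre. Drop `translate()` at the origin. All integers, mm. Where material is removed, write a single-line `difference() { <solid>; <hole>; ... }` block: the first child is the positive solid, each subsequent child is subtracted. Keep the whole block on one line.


difference() { translate([495, 617, 0]) cylinder(h = 1828, r = 181); translate([495, 617, 0]) cylinder(h = 1828, r = 74); }


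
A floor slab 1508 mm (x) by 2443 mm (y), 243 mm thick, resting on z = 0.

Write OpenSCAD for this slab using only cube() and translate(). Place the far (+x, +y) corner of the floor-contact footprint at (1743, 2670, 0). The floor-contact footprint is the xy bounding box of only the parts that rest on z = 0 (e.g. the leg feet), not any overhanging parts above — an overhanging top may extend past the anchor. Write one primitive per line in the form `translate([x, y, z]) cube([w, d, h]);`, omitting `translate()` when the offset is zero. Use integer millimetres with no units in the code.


translate([235, 227, 0]) cube([1508, 2443, 243]);


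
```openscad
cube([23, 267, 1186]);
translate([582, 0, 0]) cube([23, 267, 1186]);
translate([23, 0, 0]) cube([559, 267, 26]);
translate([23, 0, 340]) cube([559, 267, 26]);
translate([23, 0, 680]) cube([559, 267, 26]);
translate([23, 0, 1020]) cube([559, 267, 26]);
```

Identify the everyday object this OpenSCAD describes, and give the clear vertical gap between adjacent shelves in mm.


A bookshelf. The clear shelf gap is 314 mm.

Two tall side panels with 4 horizontal boards between them — a bookshelf. The first two shelf undersides are at z = 0 and z = 340; with shelf thickness 26, the clear gap is 340 − 0 − 26 = 314 mm.


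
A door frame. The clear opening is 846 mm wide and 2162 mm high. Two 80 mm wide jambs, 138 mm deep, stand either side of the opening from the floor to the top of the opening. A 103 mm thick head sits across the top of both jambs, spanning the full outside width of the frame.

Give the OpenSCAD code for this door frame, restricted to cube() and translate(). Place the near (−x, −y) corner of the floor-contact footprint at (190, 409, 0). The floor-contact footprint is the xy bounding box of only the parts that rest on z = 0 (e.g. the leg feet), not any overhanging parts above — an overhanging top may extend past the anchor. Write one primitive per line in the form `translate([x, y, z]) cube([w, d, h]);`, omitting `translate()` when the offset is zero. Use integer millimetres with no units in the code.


translate([190, 409, 0]) cube([80, 138, 2162]);
translate([1116, 409, 0]) cube([80, 138, 2162]);
translate([190, 409, 2162]) cube([1006, 138, 103]);


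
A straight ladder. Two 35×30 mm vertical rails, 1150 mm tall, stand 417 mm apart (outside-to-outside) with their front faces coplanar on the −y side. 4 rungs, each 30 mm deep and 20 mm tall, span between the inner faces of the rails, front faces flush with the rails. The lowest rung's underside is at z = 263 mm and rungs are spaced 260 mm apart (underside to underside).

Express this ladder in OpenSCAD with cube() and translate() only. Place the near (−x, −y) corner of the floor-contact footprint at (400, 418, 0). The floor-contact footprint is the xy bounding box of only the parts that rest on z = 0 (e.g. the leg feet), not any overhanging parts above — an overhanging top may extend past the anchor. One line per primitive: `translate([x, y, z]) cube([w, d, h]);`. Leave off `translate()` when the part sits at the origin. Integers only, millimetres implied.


// rung span = 417 - 2*35 = 347
// rung[k] z = 263 + k*260
translate([400, 418, 0]) cube([35, 30, 1150]);
translate([782, 418, 0]) cube([35, 30, 1150]);
translate([435, 418, 263]) cube([347, 30, 20]);
translate([435, 418, 523]) cube([347, 30, 20]);
translate([435, 418, 783]) cube([347, 30, 20]);
translate([435, 418, 1043]) cube([347, 30, 20]);


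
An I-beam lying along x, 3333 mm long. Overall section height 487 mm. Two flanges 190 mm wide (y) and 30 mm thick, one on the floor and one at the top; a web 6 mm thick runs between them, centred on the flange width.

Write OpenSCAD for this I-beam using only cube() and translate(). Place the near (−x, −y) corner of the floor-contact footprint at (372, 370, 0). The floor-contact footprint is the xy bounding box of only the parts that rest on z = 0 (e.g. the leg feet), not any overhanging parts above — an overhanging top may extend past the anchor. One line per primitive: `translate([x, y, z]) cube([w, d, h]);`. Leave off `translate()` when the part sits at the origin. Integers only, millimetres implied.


translate([372, 370, 0]) cube([3333, 190, 30]);
translate([372, 462, 30]) cube([3333, 6, 427]);
translate([372, 370, 457]) cube([3333, 190, 30]);


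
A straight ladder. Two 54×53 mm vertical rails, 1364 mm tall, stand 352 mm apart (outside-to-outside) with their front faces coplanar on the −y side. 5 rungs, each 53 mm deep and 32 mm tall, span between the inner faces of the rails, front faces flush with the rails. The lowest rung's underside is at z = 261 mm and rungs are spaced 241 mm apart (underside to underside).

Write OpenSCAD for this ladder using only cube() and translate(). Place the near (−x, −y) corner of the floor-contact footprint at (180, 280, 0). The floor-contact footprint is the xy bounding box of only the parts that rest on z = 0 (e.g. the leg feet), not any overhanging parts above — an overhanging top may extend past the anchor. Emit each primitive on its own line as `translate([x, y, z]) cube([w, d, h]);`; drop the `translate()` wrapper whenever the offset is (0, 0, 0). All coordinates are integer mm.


translate([180, 280, 0]) cube([54, 53, 1364]);
translate([478, 280, 0]) cube([54, 53, 1364]);
translate([234, 280, 261]) cube([244, 53, 32]);
translate([234, 280, 502]) cube([244, 53, 32]);
translate([234, 280, 743]) cube([244, 53, 32]);
translate([234, 280, 984]) cube([244, 53, 32]);
translate([234, 280, 1225]) cube([244, 53, 32]);


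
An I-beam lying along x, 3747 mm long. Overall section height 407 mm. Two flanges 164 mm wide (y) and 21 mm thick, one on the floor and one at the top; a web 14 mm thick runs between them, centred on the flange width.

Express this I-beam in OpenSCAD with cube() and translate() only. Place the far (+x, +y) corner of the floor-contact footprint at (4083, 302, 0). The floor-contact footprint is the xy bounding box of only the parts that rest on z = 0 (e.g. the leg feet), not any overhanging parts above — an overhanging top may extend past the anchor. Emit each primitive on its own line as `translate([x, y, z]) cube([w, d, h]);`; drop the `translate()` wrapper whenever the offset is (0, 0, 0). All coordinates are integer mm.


translate([336, 138, 0]) cube([3747, 164, 21]);
translate([336, 213, 21]) cube([3747, 14, 365]);
translate([336, 138, 386]) cube([3747, 164, 21]);


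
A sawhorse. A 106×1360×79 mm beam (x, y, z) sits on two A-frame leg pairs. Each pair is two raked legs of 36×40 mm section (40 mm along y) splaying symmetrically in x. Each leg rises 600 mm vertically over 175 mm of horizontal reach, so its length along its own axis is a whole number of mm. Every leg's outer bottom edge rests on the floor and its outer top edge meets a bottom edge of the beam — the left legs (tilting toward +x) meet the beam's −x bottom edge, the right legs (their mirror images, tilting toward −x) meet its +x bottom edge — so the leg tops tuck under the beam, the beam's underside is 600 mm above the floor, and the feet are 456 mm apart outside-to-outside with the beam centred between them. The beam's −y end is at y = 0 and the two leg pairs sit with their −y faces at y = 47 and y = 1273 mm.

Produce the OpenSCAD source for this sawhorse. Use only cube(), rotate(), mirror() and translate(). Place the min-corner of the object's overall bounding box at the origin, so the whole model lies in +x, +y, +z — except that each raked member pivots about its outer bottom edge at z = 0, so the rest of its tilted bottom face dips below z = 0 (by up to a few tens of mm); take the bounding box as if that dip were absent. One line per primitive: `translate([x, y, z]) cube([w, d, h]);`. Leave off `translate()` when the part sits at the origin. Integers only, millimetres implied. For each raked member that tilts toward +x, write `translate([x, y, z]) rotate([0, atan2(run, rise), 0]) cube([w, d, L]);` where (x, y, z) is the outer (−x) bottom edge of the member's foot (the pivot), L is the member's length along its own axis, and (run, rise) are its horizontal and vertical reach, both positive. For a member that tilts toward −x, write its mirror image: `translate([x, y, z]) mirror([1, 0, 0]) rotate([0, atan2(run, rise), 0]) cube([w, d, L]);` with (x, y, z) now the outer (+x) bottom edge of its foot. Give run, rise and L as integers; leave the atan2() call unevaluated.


translate([175, 0, 600]) cube([106, 1360, 79]);
translate([0, 47, 0]) rotate([0, atan2(175, 600), 0]) cube([36, 40, 625]);
translate([456, 47, 0]) mirror([1, 0, 0]) rotate([0, atan2(175, 600), 0]) cube([36, 40, 625]);
translate([0, 1273, 0]) rotate([0, atan2(175, 600), 0]) cube([36, 40, 625]);
translate([456, 1273, 0]) mirror([1, 0, 0]) rotate([0, atan2(175, 600), 0]) cube([36, 40, 625]);


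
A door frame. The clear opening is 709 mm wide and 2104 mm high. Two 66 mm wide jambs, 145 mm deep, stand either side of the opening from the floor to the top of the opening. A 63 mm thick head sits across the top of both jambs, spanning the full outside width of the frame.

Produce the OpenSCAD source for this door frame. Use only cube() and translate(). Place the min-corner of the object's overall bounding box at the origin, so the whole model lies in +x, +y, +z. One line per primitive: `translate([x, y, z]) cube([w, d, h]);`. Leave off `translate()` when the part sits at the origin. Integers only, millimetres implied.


cube([66, 145, 2104]);
translate([775, 0, 0]) cube([66, 145, 2104]);
translate([0, 0, 2104]) cube([841, 145, 63]);


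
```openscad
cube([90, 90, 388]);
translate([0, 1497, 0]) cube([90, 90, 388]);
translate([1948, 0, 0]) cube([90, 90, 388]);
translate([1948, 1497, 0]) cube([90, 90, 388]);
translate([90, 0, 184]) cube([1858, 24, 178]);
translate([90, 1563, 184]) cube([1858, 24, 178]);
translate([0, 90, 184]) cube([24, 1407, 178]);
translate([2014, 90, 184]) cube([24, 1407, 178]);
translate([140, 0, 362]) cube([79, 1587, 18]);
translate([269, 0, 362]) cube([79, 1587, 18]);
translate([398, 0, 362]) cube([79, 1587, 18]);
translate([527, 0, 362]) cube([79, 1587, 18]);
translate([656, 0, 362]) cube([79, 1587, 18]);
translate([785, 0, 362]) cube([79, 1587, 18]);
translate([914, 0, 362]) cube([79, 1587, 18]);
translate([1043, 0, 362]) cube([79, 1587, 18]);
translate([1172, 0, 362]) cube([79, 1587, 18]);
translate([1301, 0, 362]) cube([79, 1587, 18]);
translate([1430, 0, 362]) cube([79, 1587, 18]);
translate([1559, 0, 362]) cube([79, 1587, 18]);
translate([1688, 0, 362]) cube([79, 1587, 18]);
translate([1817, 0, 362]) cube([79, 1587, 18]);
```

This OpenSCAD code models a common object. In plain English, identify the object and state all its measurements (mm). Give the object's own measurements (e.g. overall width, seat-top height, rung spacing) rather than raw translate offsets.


A bed frame 2038 mm long (x) by 1587 mm wide (y). Four 90×90 mm corner posts, 388 mm tall, at the corners of the footprint. Four rails of 24 mm thickness and 178 mm height run between adjacent posts with their undersides at z = 184 mm, their outer faces flush with the outside of the frame (the two x-running rails run between the posts' inner faces; the two y-running rails run between the posts' inner faces). 14 slats, each 79 mm wide (x) and 18 mm thick, lie across the top of the two x-running rails, running the full 1587 mm width of the frame in y; along x they sit between the end posts with a 50 mm gap after the −x posts and between neighbouring slats, leaving 52 mm before the +x posts.


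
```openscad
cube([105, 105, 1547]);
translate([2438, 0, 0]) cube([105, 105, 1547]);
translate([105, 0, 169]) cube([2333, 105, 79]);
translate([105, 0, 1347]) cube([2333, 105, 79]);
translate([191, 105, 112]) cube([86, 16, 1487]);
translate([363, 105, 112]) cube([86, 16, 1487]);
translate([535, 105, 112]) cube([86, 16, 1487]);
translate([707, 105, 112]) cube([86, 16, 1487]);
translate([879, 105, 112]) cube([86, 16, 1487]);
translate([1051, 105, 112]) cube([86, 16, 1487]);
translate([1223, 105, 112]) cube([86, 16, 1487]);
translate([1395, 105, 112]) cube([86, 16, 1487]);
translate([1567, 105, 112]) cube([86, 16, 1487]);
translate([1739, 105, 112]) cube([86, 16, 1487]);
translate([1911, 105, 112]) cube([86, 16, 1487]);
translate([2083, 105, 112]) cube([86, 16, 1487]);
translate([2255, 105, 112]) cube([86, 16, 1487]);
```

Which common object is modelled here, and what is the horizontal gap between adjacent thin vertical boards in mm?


A fence section. The picket gap is 86 mm.

Two posts, two rails, 13 pickets — a fence section. Span 2333 mm holds 13 pickets of 86 mm with 14 equal gaps: ⌊(2333 − 13·86) / 14⌋ = 86 mm.


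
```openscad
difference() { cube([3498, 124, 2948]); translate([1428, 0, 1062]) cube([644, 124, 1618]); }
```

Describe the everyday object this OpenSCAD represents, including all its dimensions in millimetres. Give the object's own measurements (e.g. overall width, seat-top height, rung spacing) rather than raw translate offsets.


A wall 3498 mm long (x), 124 mm thick (y), 2948 mm tall, with a rectangular window opening cut through it. The opening is 644 mm wide and 1618 mm tall; its sill is at z = 1062 mm and its near (−x) edge is 1428 mm from the wall's −x end. The opening passes through the full wall thickness.


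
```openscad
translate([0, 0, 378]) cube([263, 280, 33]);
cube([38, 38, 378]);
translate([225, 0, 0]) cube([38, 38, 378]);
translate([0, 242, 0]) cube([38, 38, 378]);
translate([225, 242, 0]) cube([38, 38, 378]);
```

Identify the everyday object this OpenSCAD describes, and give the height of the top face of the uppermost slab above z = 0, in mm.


A stool. The seat height is 411 mm.

A 263×280×33 slab at z = 378 on four corner posts — a stool. The seat top is 378 + 33 = 411 mm.


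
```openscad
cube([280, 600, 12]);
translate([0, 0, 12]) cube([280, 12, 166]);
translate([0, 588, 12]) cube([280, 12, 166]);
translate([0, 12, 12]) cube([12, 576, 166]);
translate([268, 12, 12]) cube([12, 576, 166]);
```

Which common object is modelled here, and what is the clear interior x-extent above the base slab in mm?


An open box. The internal width is 256 mm.

A 280×600 base slab with four walls standing on it — an open box. The base is 280 mm wide and the walls are 12 mm thick, so the internal width is 280 − 2 × 12 = 256 mm.


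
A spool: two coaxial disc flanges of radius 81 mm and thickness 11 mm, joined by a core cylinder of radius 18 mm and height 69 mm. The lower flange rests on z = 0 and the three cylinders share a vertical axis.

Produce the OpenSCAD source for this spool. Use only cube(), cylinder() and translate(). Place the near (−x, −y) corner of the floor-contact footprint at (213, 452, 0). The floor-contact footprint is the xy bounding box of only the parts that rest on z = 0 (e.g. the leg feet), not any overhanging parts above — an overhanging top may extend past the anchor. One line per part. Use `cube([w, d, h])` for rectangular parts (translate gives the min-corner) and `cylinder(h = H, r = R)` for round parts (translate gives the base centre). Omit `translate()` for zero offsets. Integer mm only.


translate([294, 533, 0]) cylinder(h = 11, r = 81);
translate([294, 533, 11]) cylinder(h = 69, r = 18);
translate([294, 533, 80]) cylinder(h = 11, r = 81);


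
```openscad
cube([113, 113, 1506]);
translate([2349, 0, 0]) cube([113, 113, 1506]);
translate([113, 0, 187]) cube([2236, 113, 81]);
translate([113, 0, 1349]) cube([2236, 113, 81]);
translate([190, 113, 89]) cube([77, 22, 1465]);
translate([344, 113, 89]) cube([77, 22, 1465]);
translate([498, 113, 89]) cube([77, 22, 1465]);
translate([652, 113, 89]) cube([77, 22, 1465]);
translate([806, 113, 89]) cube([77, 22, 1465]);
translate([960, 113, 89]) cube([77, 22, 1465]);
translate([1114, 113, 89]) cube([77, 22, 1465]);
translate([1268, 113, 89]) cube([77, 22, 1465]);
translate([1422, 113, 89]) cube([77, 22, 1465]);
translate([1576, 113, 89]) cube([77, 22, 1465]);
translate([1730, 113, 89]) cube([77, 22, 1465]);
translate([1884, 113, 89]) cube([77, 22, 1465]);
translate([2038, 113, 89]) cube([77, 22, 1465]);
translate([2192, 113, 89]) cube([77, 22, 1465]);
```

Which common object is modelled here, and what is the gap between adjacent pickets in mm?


A fence section. The picket gap is 77 mm.

Two posts, two rails, 14 pickets — a fence section. Span 2236 mm holds 14 pickets of 77 mm with 15 equal gaps: ⌊(2236 − 14·77) / 15⌋ = 77 mm.


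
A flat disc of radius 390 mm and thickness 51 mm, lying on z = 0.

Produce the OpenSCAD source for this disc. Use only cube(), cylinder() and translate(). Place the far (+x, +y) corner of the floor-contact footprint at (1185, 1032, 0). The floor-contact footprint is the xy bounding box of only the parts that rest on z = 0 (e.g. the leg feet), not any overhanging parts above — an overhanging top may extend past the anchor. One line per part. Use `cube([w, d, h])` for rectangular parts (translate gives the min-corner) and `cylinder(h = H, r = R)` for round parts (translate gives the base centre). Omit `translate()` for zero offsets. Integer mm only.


translate([795, 642, 0]) cylinder(h = 51, r = 390);


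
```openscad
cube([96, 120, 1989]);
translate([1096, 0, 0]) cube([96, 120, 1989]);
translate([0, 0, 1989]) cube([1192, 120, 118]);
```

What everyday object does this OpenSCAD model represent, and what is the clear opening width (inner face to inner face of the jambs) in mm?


A door frame. The clear opening width is 1000 mm.

Two 1989 mm tall posts with a header on top — a door frame. The left jamb is 96 mm wide at x = 0; the right jamb starts at x = 1096. The clear opening is 1096 − 96 = 1000 mm.


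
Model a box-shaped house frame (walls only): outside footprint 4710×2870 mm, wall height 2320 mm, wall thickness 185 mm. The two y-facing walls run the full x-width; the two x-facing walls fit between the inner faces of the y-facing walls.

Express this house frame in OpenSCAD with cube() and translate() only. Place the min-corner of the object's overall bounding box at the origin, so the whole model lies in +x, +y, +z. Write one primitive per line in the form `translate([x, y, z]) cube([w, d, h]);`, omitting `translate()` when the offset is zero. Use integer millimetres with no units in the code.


cube([4710, 185, 2320]);
translate([0, 2685, 0]) cube([4710, 185, 2320]);
translate([0, 185, 0]) cube([185, 2500, 2320]);
translate([4525, 185, 0]) cube([185, 2500, 2320]);


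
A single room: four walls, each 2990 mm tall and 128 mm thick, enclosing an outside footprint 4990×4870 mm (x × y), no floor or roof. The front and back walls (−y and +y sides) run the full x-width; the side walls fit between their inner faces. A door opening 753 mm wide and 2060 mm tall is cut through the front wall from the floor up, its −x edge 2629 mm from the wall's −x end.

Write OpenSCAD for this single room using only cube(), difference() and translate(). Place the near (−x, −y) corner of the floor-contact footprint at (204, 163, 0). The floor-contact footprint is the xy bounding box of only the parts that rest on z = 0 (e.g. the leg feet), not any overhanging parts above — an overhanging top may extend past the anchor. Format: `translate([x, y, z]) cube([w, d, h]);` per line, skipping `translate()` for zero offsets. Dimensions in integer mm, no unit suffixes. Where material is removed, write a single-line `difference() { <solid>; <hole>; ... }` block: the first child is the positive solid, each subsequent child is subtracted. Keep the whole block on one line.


difference() { translate([204, 163, 0]) cube([4990, 128, 2990]); translate([2833, 163, 0]) cube([753, 128, 2060]); }
translate([204, 4905, 0]) cube([4990, 128, 2990]);
translate([204, 291, 0]) cube([128, 4614, 2990]);
translate([5066, 291, 0]) cube([128, 4614, 2990]);


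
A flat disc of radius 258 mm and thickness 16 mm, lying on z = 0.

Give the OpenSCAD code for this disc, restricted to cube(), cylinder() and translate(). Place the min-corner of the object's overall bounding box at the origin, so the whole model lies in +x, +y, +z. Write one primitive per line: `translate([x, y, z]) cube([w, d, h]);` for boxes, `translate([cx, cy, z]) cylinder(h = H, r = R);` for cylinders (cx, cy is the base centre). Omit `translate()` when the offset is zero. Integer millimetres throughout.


translate([258, 258, 0]) cylinder(h = 16, r = 258);


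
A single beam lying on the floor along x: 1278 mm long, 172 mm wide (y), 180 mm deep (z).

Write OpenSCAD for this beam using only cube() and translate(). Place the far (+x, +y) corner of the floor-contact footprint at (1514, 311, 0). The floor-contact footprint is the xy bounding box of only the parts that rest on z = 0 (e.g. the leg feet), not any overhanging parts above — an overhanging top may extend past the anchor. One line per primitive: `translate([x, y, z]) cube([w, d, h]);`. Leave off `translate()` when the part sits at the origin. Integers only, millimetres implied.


translate([236, 139, 0]) cube([1278, 172, 180]);


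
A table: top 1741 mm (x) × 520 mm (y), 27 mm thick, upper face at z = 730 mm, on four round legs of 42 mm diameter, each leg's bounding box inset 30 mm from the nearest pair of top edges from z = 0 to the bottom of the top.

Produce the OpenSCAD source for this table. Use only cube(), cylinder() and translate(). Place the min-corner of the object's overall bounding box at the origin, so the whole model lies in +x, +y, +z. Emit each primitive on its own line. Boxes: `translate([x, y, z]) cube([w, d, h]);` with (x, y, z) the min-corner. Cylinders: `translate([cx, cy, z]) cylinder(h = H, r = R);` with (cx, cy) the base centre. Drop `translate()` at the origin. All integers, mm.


translate([0, 0, 703]) cube([1741, 520, 27]);
translate([51, 51, 0]) cylinder(h = 703, r = 21);
translate([1690, 51, 0]) cylinder(h = 703, r = 21);
translate([51, 469, 0]) cylinder(h = 703, r = 21);
translate([1690, 469, 0]) cylinder(h = 703, r = 21);


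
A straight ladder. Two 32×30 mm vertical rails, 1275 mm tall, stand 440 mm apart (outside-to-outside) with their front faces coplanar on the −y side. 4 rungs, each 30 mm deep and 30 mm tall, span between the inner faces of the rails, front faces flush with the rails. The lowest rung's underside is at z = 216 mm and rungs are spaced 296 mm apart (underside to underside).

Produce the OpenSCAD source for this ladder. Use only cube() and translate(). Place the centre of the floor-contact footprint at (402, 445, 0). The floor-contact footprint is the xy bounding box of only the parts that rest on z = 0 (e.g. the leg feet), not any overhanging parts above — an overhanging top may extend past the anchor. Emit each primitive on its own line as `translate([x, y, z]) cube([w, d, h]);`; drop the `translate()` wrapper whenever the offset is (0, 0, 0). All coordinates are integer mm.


translate([182, 430, 0]) cube([32, 30, 1275]);
translate([590, 430, 0]) cube([32, 30, 1275]);
translate([214, 430, 216]) cube([376, 30, 30]);
translate([214, 430, 512]) cube([376, 30, 30]);
translate([214, 430, 808]) cube([376, 30, 30]);
translate([214, 430, 1104]) cube([376, 30, 30]);


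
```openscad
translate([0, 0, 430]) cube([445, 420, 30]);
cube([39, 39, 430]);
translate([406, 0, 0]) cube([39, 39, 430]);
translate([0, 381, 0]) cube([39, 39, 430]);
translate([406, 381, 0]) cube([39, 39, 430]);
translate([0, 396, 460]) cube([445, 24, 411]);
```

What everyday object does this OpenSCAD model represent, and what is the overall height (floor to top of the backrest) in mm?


A chair. The overall height is 871 mm.

A slab on four corner posts with a tall panel at the back — a chair. The seat slab sits at z = 430 with thickness 30, and the 411 mm backrest starts at the seat top, so the overall height is 430 + 30 + 411 = 871 mm.


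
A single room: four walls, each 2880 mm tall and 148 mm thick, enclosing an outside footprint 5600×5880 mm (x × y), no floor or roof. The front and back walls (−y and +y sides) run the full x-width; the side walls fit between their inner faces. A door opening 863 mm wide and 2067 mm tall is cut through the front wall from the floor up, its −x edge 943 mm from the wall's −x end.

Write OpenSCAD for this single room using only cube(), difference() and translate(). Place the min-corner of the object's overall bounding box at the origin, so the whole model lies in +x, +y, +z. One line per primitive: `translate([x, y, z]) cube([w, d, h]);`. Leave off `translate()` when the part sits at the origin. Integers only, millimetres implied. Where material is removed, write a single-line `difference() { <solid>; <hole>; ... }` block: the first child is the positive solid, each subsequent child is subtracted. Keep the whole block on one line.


difference() { cube([5600, 148, 2880]); translate([943, 0, 0]) cube([863, 148, 2067]); }
translate([0, 5732, 0]) cube([5600, 148, 2880]);
translate([0, 148, 0]) cube([148, 5584, 2880]);
translate([5452, 148, 0]) cube([148, 5584, 2880]);


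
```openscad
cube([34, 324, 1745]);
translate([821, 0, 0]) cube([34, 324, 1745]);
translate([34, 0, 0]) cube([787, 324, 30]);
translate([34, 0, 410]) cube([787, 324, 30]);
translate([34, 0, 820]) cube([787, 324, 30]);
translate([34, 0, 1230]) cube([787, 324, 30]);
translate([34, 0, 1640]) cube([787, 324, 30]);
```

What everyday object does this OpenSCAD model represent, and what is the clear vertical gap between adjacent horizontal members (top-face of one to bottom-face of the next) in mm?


A bookshelf. The clear shelf gap is 380 mm.

Two tall side panels with 5 horizontal boards between them — a bookshelf. The first two shelf undersides are at z = 0 and z = 410; with shelf thickness 30, the clear gap is 410 − 0 − 30 = 380 mm.


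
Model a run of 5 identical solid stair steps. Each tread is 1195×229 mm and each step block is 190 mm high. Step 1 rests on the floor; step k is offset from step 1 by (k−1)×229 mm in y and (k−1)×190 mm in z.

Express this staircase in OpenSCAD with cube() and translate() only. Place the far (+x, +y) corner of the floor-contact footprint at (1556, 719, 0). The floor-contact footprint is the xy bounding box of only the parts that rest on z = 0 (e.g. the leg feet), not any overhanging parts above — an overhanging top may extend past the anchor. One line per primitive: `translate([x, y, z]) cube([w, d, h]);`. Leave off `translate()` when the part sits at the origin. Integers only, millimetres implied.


translate([361, 490, 0]) cube([1195, 229, 190]);
translate([361, 719, 190]) cube([1195, 229, 190]);
translate([361, 948, 380]) cube([1195, 229, 190]);
translate([361, 1177, 570]) cube([1195, 229, 190]);
translate([361, 1406, 760]) cube([1195, 229, 190]);


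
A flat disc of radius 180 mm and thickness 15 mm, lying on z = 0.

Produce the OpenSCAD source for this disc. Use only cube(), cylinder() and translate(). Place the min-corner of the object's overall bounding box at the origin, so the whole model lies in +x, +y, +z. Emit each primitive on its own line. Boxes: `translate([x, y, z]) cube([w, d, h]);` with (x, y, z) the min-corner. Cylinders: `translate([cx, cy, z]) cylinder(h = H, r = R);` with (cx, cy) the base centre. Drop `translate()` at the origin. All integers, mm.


translate([180, 180, 0]) cylinder(h = 15, r = 180);


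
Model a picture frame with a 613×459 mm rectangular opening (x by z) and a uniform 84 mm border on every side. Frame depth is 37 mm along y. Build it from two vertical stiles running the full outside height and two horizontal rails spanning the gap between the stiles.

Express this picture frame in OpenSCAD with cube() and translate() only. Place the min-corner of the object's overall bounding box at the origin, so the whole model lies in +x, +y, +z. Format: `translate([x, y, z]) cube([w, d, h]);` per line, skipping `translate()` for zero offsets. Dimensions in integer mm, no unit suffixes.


cube([84, 37, 627]);
translate([697, 0, 0]) cube([84, 37, 627]);
translate([84, 0, 0]) cube([613, 37, 84]);
translate([84, 0, 543]) cube([613, 37, 84]);


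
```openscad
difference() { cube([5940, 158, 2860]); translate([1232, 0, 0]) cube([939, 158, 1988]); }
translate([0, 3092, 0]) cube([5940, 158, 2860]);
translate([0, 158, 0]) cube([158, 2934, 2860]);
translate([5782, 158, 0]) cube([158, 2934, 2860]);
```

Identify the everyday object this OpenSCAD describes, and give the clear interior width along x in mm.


A single room. The interior width is 5624 mm.

Four walls enclosing a rectangle with a door in the front wall — a room. Outside width 5940 minus two 158 mm walls gives 5624 mm.


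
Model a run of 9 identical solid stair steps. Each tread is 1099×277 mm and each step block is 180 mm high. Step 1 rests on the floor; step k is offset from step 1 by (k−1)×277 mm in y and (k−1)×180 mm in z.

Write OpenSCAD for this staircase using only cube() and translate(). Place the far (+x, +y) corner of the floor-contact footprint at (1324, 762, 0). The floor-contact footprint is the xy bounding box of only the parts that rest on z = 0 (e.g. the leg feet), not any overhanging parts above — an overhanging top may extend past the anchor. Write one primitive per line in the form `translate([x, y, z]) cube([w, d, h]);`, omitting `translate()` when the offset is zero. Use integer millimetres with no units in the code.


translate([225, 485, 0]) cube([1099, 277, 180]);
translate([225, 762, 180]) cube([1099, 277, 180]);
translate([225, 1039, 360]) cube([1099, 277, 180]);
translate([225, 1316, 540]) cube([1099, 277, 180]);
translate([225, 1593, 720]) cube([1099, 277, 180]);
translate([225, 1870, 900]) cube([1099, 277, 180]);
translate([225, 2147, 1080]) cube([1099, 277, 180]);
translate([225, 2424, 1260]) cube([1099, 277, 180]);
translate([225, 2701, 1440]) cube([1099, 277, 180]);


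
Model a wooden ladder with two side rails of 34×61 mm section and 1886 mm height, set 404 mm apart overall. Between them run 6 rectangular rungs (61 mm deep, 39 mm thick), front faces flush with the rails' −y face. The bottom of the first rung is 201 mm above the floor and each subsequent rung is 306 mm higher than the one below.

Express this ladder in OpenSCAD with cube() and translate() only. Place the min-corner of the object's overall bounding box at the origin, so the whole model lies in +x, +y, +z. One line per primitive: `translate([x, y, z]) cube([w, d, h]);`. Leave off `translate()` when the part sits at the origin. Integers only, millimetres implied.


// rung span = 404 - 2*34 = 336
// rung[k] z = 201 + k*306
cube([34, 61, 1886]);
translate([370, 0, 0]) cube([34, 61, 1886]);
translate([34, 0, 201]) cube([336, 61, 39]);
translate([34, 0, 507]) cube([336, 61, 39]);
translate([34, 0, 813]) cube([336, 61, 39]);
translate([34, 0, 1119]) cube([336, 61, 39]);
translate([34, 0, 1425]) cube([336, 61, 39]);
translate([34, 0, 1731]) cube([336, 61, 39]);


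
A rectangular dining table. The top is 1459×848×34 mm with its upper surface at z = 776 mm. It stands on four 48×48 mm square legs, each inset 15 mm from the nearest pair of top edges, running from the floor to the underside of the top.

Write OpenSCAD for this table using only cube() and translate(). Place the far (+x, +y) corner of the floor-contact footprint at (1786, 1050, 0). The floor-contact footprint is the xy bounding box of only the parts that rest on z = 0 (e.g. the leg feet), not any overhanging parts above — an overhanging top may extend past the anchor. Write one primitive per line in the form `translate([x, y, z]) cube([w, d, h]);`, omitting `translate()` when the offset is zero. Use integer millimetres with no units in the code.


translate([342, 217, 742]) cube([1459, 848, 34]);
translate([357, 232, 0]) cube([48, 48, 742]);
translate([1738, 232, 0]) cube([48, 48, 742]);
translate([357, 1002, 0]) cube([48, 48, 742]);
translate([1738, 1002, 0]) cube([48, 48, 742]);


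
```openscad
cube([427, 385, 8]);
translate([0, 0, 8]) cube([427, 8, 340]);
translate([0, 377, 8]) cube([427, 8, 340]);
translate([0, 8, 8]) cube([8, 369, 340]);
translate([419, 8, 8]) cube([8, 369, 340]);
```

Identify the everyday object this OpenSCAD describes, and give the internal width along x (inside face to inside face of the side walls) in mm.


An open box. The internal width is 411 mm.

A 427×385 base slab with four walls standing on it — an open box. The base is 427 mm wide and the walls are 8 mm thick, so the internal width is 427 − 2 × 8 = 411 mm.


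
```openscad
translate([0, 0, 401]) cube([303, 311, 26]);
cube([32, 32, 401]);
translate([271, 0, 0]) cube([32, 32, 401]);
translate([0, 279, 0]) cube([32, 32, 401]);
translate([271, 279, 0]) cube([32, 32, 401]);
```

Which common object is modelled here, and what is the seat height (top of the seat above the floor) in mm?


A stool. The seat height is 427 mm.

A 303×311×26 slab at z = 401 on four corner posts — a stool. The seat top is 401 + 26 = 427 mm.


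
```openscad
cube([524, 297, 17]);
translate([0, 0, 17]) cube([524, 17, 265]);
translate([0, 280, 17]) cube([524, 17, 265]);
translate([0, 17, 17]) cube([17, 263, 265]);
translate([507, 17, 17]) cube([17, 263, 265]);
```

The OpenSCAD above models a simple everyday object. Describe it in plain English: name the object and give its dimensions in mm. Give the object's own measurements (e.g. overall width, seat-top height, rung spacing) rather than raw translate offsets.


An open-topped rectangular box: outside dimensions 524×297×282 mm, with a uniform wall and base thickness of 17 mm. The base is a full 524×297 slab on the floor; four walls sit on top of the base. The front and back walls (the −y and +y sides) span the full width; the two side walls fit between them.


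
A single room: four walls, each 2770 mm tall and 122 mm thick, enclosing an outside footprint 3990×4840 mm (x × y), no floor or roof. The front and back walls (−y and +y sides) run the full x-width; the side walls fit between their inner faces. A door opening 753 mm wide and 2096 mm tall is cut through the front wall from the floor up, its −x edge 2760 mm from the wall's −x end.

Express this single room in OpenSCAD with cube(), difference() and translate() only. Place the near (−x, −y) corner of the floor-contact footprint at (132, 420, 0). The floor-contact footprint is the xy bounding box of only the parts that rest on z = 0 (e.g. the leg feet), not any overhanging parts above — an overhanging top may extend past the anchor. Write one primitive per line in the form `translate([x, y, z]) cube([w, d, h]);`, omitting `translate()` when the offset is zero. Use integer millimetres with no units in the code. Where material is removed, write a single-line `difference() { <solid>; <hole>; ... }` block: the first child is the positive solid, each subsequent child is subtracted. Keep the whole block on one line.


difference() { translate([132, 420, 0]) cube([3990, 122, 2770]); translate([2892, 420, 0]) cube([753, 122, 2096]); }
translate([132, 5138, 0]) cube([3990, 122, 2770]);
translate([132, 542, 0]) cube([122, 4596, 2770]);
translate([4000, 542, 0]) cube([122, 4596, 2770]);


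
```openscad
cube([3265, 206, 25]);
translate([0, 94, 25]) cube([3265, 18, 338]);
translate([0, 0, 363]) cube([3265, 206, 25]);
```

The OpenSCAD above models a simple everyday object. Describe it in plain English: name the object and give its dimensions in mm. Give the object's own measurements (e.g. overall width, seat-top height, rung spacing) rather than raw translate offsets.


An I-beam lying along x, 3265 mm long. Overall section height 388 mm. Two flanges 206 mm wide (y) and 25 mm thick, one on the floor and one at the top; a web 18 mm thick runs between them, centred on the flange width.


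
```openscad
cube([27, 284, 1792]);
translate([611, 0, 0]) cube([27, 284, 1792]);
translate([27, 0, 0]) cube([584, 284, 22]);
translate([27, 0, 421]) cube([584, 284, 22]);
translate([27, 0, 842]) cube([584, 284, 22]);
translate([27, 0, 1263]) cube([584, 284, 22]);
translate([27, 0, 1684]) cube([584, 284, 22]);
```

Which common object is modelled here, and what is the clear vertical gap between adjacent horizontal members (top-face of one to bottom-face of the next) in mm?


A bookshelf. The clear shelf gap is 399 mm.

Two tall side panels with 5 horizontal boards between them — a bookshelf. The first two shelf undersides are at z = 0 and z = 421; with shelf thickness 22, the clear gap is 421 − 0 − 22 = 399 mm.
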